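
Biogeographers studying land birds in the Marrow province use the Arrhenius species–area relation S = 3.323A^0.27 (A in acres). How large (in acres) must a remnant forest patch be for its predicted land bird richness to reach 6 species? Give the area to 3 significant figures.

6 = 3.323 × A^0.27  ⇒  A^0.27 = 6/3.323 = 1.806
ln A = ln(1.806) / 0.27 = 0.5909 / 0.27 = 2.1885
A = e^2.1885 ≈ 8.922 acres

8.92 acres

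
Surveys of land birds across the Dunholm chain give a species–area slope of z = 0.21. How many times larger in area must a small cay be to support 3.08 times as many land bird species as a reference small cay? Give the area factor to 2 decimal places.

212.05

(A₂/A₁)^0.21 = 3.08, so A₂/A₁ = 3.08^(1/0.21) = 3.08^4.762
ln(A₂/A₁) = ln 3.08 / 0.21 = 1.1249 / 0.21 = 5.3568
A₂/A₁ = e^5.3568 ≈ 212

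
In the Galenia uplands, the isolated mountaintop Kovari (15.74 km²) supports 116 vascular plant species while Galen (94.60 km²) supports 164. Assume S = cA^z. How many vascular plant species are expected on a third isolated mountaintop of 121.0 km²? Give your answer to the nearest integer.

172

z = ln(164/116) / ln(94.6/15.74) = 0.3463 / 1.7935 = 0.1931
c = 116 / 15.74^0.1931 = 116 / 1.703 = 68.13
S₃ = 68.13 × 121^0.1931 = 68.13 × 2.524 ≈ 172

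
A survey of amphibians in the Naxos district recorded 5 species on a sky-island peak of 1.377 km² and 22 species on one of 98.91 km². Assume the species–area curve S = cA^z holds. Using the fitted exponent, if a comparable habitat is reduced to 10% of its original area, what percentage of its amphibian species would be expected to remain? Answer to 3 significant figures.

z = ln(22/5) / ln(98.91/1.377) = 1.4816 / 4.2743 = 0.3466
S_new/S_old = (A_new/A_old)^z = 0.1^0.3466 = exp(0.3466 × -2.3026) = 0.4502

45.0%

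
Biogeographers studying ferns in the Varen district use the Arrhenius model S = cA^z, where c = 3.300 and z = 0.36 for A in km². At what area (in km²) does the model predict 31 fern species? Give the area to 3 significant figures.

31 = 3.3 × A^0.36  ⇒  A^0.36 = 31/3.3 = 9.394
ln A = ln(9.394) / 0.36 = 2.2401 / 0.36 = 6.2224
A = e^6.2224 ≈ 503.9 km²

504 km²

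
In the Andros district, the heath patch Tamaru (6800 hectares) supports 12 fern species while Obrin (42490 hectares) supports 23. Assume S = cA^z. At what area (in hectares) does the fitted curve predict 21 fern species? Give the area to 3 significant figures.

32900 hectares

z = ln(23/12) / ln(42490/6800) = 0.6506 / 1.8323 = 0.3551
c = 12 / 6800^0.3551 = 12 / 22.95 = 0.5229
A = (21/0.5229)^(1/0.3551) ⇒ ln A = ln(40.16)/0.3551 = 10.4008
A = e^10.4008 ≈ 32886 hectares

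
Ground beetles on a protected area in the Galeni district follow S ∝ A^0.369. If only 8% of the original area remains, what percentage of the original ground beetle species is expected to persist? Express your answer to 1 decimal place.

S_new/S_old = (A_new/A_old)^z = 0.08^0.369
= exp(0.369 × ln 0.08) = exp(0.369 × -2.5257) = exp(-0.9320) ≈ 0.3938

39.4%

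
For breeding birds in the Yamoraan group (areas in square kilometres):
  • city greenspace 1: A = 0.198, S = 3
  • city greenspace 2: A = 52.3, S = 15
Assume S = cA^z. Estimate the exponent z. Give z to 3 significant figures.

Taking logs: ln S = ln c + z ln A, so z = (ln S₂ − ln S₁)/(ln A₂ − ln A₁).
z = ln(15/3) / ln(52.3/0.198) = ln(5) / ln(264.1) = 1.6094 / 5.5765 = 0.2886

0.289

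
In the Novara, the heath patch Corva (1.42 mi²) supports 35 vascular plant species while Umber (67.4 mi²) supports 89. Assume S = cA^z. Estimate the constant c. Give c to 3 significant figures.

z = ln(S₂/S₁) / ln(A₂/A₁) = ln(89/35) / ln(67.4/1.42) = 0.9333 / 3.8600 = 0.2418
c = S₁ / A₁^z = 35 / 1.42^0.2418 = 35 / 1.088 = 32.15

32.2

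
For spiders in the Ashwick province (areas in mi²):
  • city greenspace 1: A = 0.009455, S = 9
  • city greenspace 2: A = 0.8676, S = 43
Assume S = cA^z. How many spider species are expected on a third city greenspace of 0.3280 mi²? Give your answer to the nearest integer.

z = ln(43/9) / ln(0.8676/0.009455) = 1.5640 / 4.5192 = 0.3461
c = 9 / 0.009455^0.3461 = 9 / 0.1993 = 45.17
S₃ = 45.17 × 0.328^0.3461 = 45.17 × 0.6799 ≈ 30.71

31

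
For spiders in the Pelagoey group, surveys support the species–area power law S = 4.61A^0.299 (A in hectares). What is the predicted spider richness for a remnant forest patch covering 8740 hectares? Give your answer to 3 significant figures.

69.5

S = 4.61 × 8740^0.299 = 4.61 × 15.08 ≈ 69.54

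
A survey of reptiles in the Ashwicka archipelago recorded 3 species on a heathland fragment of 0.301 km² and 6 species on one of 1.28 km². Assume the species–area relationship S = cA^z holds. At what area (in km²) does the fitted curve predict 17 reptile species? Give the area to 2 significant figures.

11 km²

z = ln(6/3) / ln(1.28/0.301) = 0.6931 / 1.4475 = 0.4789
c = 3 / 0.301^0.4789 = 3 / 0.5627 = 5.331
A = (17/5.331)^(1/0.4789) ⇒ ln A = ln(3.189)/0.4789 = 2.4217
A = e^2.4217 ≈ 11.27 km²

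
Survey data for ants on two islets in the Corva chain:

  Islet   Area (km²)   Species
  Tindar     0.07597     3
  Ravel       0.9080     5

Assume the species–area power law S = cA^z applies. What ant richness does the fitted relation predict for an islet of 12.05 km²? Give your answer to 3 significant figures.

8.51

z = ln(5/3) / ln(0.908/0.07597) = 0.5108 / 2.4809 = 0.2059
c = 3 / 0.07597^0.2059 = 3 / 0.5882 = 5.1
S₃ = 5.1 × 12.05^0.2059 = 5.1 × 1.669 ≈ 8.515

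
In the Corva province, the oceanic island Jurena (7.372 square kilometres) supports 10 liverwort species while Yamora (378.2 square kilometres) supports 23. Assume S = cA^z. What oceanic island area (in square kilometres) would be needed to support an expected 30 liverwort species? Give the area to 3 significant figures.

z = ln(23/10) / ln(378.2/7.372) = 0.8329 / 3.9377 = 0.2115
c = 10 / 7.372^0.2115 = 10 / 1.526 = 6.554
A = (30/6.554)^(1/0.2115) ⇒ ln A = ln(4.578)/0.2115 = 7.1916
A = e^7.1916 ≈ 1328 square kilometres

1330 square kilometres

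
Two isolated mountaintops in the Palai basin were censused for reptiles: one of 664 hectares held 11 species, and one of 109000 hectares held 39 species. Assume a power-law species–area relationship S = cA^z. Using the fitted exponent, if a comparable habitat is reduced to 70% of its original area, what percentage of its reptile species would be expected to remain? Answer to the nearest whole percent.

z = ln(39/11) / ln(109000/664) = 1.2657 / 5.1008 = 0.2481
S_new/S_old = (A_new/A_old)^z = 0.7^0.2481 = exp(0.2481 × -0.3567) = 0.9153

92%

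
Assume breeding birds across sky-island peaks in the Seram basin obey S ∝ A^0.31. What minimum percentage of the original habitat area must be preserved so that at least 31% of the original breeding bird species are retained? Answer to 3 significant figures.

2.29%

Need (A_new/A_old)^0.31 = 0.31, so A_new/A_old = 0.31^(1/0.31) = 0.31^3.226
ln(A_new/A_old) = ln 0.31 / 0.31 = -1.1712 / 0.31 = -3.7780
A_new/A_old = e^-3.7780 ≈ 0.02287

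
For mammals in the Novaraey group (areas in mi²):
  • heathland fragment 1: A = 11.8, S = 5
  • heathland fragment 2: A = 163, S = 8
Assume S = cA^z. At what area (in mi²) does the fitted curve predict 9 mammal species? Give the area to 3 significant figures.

z = ln(8/5) / ln(163/11.8) = 0.4700 / 2.6257 = 0.1790
c = 5 / 11.8^0.1790 = 5 / 1.556 = 3.214
A = (9/3.214)^(1/0.1790) ⇒ ln A = ln(2.8)/0.1790 = 5.7517
A = e^5.7517 ≈ 314.7 mi²

315 mi²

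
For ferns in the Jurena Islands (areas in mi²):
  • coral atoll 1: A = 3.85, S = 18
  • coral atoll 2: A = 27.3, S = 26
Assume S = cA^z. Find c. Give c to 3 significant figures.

14.0

z = ln(S₂/S₁) / ln(A₂/A₁) = ln(26/18) / ln(27.3/3.85) = 0.3677 / 1.9588 = 0.1877
c = S₁ / A₁^z = 18 / 3.85^0.1877 = 18 / 1.288 = 13.98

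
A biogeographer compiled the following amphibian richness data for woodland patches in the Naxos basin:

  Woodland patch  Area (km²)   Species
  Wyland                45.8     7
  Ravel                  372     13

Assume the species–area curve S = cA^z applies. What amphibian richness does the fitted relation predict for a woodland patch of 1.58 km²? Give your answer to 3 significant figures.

2.59

z = ln(13/7) / ln(372/45.8) = 0.6190 / 2.0946 = 0.2955
c = 7 / 45.8^0.2955 = 7 / 3.096 = 2.261
S₃ = 2.261 × 1.58^0.2955 = 2.261 × 1.145 ≈ 2.588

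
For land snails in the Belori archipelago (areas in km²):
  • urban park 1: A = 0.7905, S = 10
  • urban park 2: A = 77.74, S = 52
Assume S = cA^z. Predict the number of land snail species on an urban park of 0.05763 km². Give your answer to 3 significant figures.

3.90

z = ln(52/10) / ln(77.74/0.7905) = 1.6487 / 4.5885 = 0.3593
c = 10 / 0.7905^0.3593 = 10 / 0.919 = 10.88
S₃ = 10.88 × 0.05763^0.3593 = 10.88 × 0.3587 ≈ 3.903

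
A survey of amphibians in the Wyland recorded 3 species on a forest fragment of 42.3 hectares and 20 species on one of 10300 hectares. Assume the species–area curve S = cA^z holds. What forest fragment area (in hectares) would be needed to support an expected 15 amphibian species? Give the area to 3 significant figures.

z = ln(20/3) / ln(10300/42.3) = 1.8971 / 5.4951 = 0.3452
c = 3 / 42.3^0.3452 = 3 / 3.643 = 0.8235
A = (15/0.8235)^(1/0.3452) ⇒ ln A = ln(18.22)/0.3452 = 8.4066
A = e^8.4066 ≈ 4477 hectares

4480 hectares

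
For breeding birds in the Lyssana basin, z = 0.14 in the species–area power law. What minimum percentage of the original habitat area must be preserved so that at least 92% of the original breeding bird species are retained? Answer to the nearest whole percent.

55%

Need (A_new/A_old)^0.14 = 0.92, so A_new/A_old = 0.92^(1/0.14) = 0.92^7.143
ln(A_new/A_old) = ln 0.92 / 0.14 = -0.0834 / 0.14 = -0.5956
A_new/A_old = e^-0.5956 ≈ 0.5512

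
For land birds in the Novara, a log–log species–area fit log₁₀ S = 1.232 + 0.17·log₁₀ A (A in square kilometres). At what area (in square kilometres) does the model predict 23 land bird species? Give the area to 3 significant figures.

5.80 square kilometres

23 = 17.06 × A^0.17  ⇒  A^0.17 = 23/17.06 = 1.348
ln A = ln(1.348) / 0.17 = 0.2987 / 0.17 = 1.7571
A = e^1.7571 ≈ 5.796 square kilometres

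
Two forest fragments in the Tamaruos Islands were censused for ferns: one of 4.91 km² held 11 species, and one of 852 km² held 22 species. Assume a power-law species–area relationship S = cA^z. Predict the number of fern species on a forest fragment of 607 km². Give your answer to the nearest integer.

z = ln(22/11) / ln(852/4.91) = 0.6931 / 5.1563 = 0.1344
c = 11 / 4.91^0.1344 = 11 / 1.239 = 8.882
S₃ = 8.882 × 607^0.1344 = 8.882 × 2.367 ≈ 21.02

21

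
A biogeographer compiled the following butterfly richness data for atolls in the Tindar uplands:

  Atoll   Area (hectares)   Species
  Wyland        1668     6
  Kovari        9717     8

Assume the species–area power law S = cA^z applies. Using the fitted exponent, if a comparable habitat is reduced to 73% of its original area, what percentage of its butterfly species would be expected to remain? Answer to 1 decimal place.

95.0%

z = ln(8/6) / ln(9717/1668) = 0.2877 / 1.7623 = 0.1632
S_new/S_old = (A_new/A_old)^z = 0.73^0.1632 = exp(0.1632 × -0.3147) = 0.9499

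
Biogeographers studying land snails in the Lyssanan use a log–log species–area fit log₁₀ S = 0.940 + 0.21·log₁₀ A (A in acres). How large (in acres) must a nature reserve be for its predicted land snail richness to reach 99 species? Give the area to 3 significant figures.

106000 acres

99 = 8.71 × A^0.21  ⇒  A^0.21 = 99/8.71 = 11.37
ln A = ln(11.37) / 0.21 = 2.4307 / 0.21 = 11.5747
A = e^11.5747 ≈ 106374 acres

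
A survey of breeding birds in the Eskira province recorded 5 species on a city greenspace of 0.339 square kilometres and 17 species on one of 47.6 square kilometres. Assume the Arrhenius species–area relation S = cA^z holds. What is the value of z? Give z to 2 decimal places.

0.25

Taking logs: ln S = ln c + z ln A, so z = (ln S₂ − ln S₁)/(ln A₂ − ln A₁).
z = ln(17/5) / ln(47.6/0.339) = ln(3.4) / ln(140.4) = 1.2238 / 4.9446 = 0.2475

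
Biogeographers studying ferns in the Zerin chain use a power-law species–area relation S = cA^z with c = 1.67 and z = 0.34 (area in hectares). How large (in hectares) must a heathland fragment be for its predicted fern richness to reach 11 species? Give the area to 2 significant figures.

260 hectares

11 = 1.67 × A^0.34  ⇒  A^0.34 = 11/1.67 = 6.587
ln A = ln(6.587) / 0.34 = 1.8851 / 0.34 = 5.5443
A = e^5.5443 ≈ 255.8 hectares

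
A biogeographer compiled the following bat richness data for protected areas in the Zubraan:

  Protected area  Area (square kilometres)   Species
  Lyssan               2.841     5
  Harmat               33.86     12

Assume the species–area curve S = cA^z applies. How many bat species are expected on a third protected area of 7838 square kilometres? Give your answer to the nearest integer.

z = ln(12/5) / ln(33.86/2.841) = 0.8755 / 2.4781 = 0.3533
c = 5 / 2.841^0.3533 = 5 / 1.446 = 3.458
S₃ = 3.458 × 7838^0.3533 = 3.458 × 23.76 ≈ 82.14

82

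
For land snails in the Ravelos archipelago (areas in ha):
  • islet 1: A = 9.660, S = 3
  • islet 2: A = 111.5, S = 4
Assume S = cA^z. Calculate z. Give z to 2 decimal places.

0.12

Taking logs: ln S = ln c + z ln A, so z = (ln S₂ − ln S₁)/(ln A₂ − ln A₁).
z = ln(4/3) / ln(111.5/9.66) = ln(1.333) / ln(11.54) = 0.2877 / 2.4460 = 0.1176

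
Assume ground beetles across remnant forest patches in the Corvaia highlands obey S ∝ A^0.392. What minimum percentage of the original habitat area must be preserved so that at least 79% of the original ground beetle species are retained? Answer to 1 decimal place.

Need (A_new/A_old)^0.392 = 0.79, so A_new/A_old = 0.79^(1/0.392) = 0.79^2.551
ln(A_new/A_old) = ln 0.79 / 0.392 = -0.2357 / 0.392 = -0.6013
A_new/A_old = e^-0.6013 ≈ 0.5481

54.8%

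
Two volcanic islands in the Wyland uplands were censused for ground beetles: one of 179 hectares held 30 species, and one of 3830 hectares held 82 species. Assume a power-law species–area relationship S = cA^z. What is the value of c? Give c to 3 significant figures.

z = ln(S₂/S₁) / ln(A₂/A₁) = ln(82/30) / ln(3830/179) = 1.0055 / 3.0632 = 0.3283
c = S₁ / A₁^z = 30 / 179^0.3283 = 30 / 5.489 = 5.465

5.47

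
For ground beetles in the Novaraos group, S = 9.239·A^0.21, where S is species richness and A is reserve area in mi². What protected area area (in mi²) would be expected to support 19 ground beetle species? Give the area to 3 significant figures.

19 = 9.239 × A^0.21  ⇒  A^0.21 = 19/9.239 = 2.056
ln A = ln(2.056) / 0.21 = 0.7210 / 0.21 = 3.4334
A = e^3.4334 ≈ 30.98 mi²

31.0 mi²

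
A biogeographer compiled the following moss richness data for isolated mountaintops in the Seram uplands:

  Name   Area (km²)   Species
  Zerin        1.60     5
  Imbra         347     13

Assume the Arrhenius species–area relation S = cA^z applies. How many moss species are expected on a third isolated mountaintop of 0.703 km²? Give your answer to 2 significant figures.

z = ln(13/5) / ln(347/1.6) = 0.9555 / 5.3793 = 0.1776
c = 5 / 1.6^0.1776 = 5 / 1.087 = 4.6
S₃ = 4.6 × 0.703^0.1776 = 4.6 × 0.9393 ≈ 4.32

4.3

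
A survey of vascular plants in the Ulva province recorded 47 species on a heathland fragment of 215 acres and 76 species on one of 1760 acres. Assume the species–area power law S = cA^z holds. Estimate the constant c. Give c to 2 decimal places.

13.77

z = ln(S₂/S₁) / ln(A₂/A₁) = ln(76/47) / ln(1760/215) = 0.4806 / 2.1024 = 0.2286
c = S₁ / A₁^z = 47 / 215^0.2286 = 47 / 3.413 = 13.77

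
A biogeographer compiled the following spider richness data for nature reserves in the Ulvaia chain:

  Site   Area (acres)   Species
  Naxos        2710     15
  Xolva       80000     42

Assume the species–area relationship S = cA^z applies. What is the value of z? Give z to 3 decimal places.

0.304

Taking logs: ln S = ln c + z ln A, so z = (ln S₂ − ln S₁)/(ln A₂ − ln A₁).
z = ln(42/15) / ln(80000/2710) = ln(2.8) / ln(29.52) = 1.0296 / 3.3851 = 0.3042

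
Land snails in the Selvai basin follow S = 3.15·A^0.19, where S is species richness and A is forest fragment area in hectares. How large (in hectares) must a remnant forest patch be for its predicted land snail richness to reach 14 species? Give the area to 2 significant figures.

14 = 3.15 × A^0.19  ⇒  A^0.19 = 14/3.15 = 4.444
ln A = ln(4.444) / 0.19 = 1.4917 / 0.19 = 7.8508
A = e^7.8508 ≈ 2568 hectares

2600 hectares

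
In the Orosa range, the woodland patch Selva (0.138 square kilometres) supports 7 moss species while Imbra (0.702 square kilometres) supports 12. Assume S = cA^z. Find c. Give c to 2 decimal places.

13.49

z = ln(S₂/S₁) / ln(A₂/A₁) = ln(12/7) / ln(0.702/0.138) = 0.5390 / 1.6267 = 0.3313
c = S₁ / A₁^z = 7 / 0.138^0.3313 = 7 / 0.5188 = 13.49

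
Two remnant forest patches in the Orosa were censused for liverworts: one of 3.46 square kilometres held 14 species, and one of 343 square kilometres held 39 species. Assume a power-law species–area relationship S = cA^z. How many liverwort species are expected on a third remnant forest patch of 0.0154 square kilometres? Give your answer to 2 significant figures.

z = ln(39/14) / ln(343/3.46) = 1.0245 / 4.5965 = 0.2229
c = 14 / 3.46^0.2229 = 14 / 1.319 = 10.62
S₃ = 10.62 × 0.0154^0.2229 = 10.62 × 0.3945 ≈ 4.188

4.2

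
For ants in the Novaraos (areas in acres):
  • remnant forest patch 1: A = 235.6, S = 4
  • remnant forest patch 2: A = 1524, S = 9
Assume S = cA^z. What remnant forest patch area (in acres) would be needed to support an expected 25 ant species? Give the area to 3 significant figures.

16000 acres

z = ln(9/4) / ln(1524/235.6) = 0.8109 / 1.8670 = 0.4344
c = 4 / 235.6^0.4344 = 4 / 10.72 = 0.373
A = (25/0.373)^(1/0.4344) ⇒ ln A = ln(67.03)/0.4344 = 9.6812
A = e^9.6812 ≈ 16013 acres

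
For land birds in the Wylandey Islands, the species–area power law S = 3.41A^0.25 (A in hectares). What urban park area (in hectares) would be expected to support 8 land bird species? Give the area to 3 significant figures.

30.3 hectares

8 = 3.41 × A^0.25  ⇒  A^0.25 = 8/3.41 = 2.346
ln A = ln(2.346) / 0.25 = 0.8527 / 0.25 = 3.4109
A = e^3.4109 ≈ 30.29 hectares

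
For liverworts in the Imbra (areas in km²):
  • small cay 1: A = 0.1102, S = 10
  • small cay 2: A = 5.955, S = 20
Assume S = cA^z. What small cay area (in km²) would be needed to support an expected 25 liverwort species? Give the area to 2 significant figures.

z = ln(20/10) / ln(5.955/0.1102) = 0.6931 / 3.9897 = 0.1737
c = 10 / 0.1102^0.1737 = 10 / 0.6817 = 14.67
A = (25/14.67)^(1/0.1737) ⇒ ln A = ln(1.704)/0.1737 = 3.0686
A = e^3.0686 ≈ 21.51 km²

22 km²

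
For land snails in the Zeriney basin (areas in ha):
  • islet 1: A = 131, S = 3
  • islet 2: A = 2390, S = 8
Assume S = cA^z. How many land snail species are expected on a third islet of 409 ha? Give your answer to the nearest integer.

z = ln(8/3) / ln(2390/131) = 0.9808 / 2.9039 = 0.3378
c = 3 / 131^0.3378 = 3 / 5.19 = 0.5781
S₃ = 0.5781 × 409^0.3378 = 0.5781 × 7.624 ≈ 4.407

4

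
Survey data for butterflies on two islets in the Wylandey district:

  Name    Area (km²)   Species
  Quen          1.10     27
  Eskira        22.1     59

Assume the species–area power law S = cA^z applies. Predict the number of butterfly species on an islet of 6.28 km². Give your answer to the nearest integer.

z = ln(59/27) / ln(22.1/1.1) = 0.7817 / 3.0003 = 0.2605
c = 27 / 1.1^0.2605 = 27 / 1.025 = 26.34
S₃ = 26.34 × 6.28^0.2605 = 26.34 × 1.614 ≈ 42.51

43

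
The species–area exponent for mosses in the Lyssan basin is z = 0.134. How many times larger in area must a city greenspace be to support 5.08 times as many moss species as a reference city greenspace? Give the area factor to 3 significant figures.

185000

(A₂/A₁)^0.134 = 5.08, so A₂/A₁ = 5.08^(1/0.134) = 5.08^7.463
ln(A₂/A₁) = ln 5.08 / 0.134 = 1.6253 / 0.134 = 12.1292
A₂/A₁ = e^12.1292 ≈ 185199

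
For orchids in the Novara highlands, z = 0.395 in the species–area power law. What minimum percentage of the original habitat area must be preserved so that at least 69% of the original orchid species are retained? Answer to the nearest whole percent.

Need (A_new/A_old)^0.395 = 0.69, so A_new/A_old = 0.69^(1/0.395) = 0.69^2.532
ln(A_new/A_old) = ln 0.69 / 0.395 = -0.3711 / 0.395 = -0.9394
A_new/A_old = e^-0.9394 ≈ 0.3909

39%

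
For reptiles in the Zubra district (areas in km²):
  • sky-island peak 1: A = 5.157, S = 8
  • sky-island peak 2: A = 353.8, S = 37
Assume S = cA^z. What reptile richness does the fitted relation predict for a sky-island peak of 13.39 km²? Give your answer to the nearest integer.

z = ln(37/8) / ln(353.8/5.157) = 1.5315 / 4.2284 = 0.3622
c = 8 / 5.157^0.3622 = 8 / 1.811 = 4.416
S₃ = 4.416 × 13.39^0.3622 = 4.416 × 2.559 ≈ 11.3

11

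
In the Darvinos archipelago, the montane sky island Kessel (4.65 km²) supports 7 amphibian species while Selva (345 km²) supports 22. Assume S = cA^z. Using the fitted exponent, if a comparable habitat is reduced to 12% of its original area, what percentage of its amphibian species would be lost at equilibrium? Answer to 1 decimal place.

43.1%

z = ln(22/7) / ln(345/4.65) = 1.1451 / 4.3067 = 0.2659
S_new/S_old = (A_new/A_old)^z = 0.12^0.2659 = exp(0.2659 × -2.1203) = 0.5691
Fraction lost = 1 − 0.5691 = 0.4309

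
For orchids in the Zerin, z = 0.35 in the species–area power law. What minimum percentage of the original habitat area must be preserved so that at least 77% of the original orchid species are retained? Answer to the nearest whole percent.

Need (A_new/A_old)^0.35 = 0.77, so A_new/A_old = 0.77^(1/0.35) = 0.77^2.857
ln(A_new/A_old) = ln 0.77 / 0.35 = -0.2614 / 0.35 = -0.7468
A_new/A_old = e^-0.7468 ≈ 0.4739

47%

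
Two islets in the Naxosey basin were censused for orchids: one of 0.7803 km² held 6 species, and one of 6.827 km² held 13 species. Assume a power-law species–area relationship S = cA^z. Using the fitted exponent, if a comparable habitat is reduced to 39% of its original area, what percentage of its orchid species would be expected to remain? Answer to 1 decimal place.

71.5%

z = ln(13/6) / ln(6.827/0.7803) = 0.7732 / 2.1690 = 0.3565
S_new/S_old = (A_new/A_old)^z = 0.39^0.3565 = exp(0.3565 × -0.9416) = 0.7149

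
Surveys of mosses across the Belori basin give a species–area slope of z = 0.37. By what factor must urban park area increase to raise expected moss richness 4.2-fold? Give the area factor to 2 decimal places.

(A₂/A₁)^0.37 = 4.2, so A₂/A₁ = 4.2^(1/0.37) = 4.2^2.703
ln(A₂/A₁) = ln 4.2 / 0.37 = 1.4351 / 0.37 = 3.8786
A₂/A₁ = e^3.8786 ≈ 48.36

48.36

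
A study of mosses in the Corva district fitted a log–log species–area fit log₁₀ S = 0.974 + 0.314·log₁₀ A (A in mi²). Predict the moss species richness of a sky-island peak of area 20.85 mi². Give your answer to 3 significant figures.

S = 9.419 × 20.85^0.314
ln S = ln 9.419 + 0.314 × ln 20.85 = 2.2427 + 0.314 × 3.0374 = 3.1964
S = e^3.1964 ≈ 24.45

24.4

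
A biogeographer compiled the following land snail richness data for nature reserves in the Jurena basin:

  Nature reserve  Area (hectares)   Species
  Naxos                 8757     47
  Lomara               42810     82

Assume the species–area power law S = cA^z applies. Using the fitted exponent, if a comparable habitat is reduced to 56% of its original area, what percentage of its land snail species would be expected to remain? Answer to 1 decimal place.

z = ln(82/47) / ln(42810/8757) = 0.5566 / 1.5869 = 0.3507
S_new/S_old = (A_new/A_old)^z = 0.56^0.3507 = exp(0.3507 × -0.5798) = 0.816

81.6%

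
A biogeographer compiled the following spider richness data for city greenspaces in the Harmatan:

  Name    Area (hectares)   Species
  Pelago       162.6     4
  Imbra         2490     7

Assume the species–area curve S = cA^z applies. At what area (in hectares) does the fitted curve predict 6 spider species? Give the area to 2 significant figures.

z = ln(7/4) / ln(2490/162.6) = 0.5596 / 2.7287 = 0.2051
c = 4 / 162.6^0.2051 = 4 / 2.841 = 1.408
A = (6/1.408)^(1/0.2051) ⇒ ln A = ln(4.261)/0.2051 = 7.0684
A = e^7.0684 ≈ 1174 hectares

1200 hectares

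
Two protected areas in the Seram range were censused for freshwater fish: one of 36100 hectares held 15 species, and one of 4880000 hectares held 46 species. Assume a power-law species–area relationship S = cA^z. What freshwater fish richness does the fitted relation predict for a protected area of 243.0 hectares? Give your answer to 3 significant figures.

z = ln(46/15) / ln(4880000/36100) = 1.1206 / 4.9066 = 0.2284
c = 15 / 36100^0.2284 = 15 / 10.99 = 1.365
S₃ = 1.365 × 243^0.2284 = 1.365 × 3.506 ≈ 4.787

4.79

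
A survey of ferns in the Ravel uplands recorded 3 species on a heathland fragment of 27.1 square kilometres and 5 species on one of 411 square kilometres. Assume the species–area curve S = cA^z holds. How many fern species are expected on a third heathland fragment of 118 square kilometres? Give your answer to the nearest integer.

4

z = ln(5/3) / ln(411/27.1) = 0.5108 / 2.7191 = 0.1879
c = 3 / 27.1^0.1879 = 3 / 1.859 = 1.614
S₃ = 1.614 × 118^0.1879 = 1.614 × 2.45 ≈ 3.955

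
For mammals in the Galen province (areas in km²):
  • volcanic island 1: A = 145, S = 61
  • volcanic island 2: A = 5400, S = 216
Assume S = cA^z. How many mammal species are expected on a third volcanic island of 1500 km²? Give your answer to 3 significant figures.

138

z = ln(216/61) / ln(5400/145) = 1.2644 / 3.6174 = 0.3495
c = 61 / 145^0.3495 = 61 / 5.695 = 10.71
S₃ = 10.71 × 1500^0.3495 = 10.71 × 12.89 ≈ 138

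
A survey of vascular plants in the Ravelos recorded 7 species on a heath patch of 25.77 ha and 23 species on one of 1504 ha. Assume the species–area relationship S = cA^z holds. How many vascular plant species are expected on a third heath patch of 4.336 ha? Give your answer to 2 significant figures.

z = ln(23/7) / ln(1504/25.77) = 1.1896 / 4.0667 = 0.2925
c = 7 / 25.77^0.2925 = 7 / 2.587 = 2.706
S₃ = 2.706 × 4.336^0.2925 = 2.706 × 1.536 ≈ 4.156

4.2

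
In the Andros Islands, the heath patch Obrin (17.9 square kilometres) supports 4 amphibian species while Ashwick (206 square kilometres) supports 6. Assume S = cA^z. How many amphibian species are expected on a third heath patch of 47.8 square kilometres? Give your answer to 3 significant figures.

z = ln(6/4) / ln(206/17.9) = 0.4055 / 2.4431 = 0.1660
c = 4 / 17.9^0.1660 = 4 / 1.614 = 2.478
S₃ = 2.478 × 47.8^0.1660 = 2.478 × 1.9 ≈ 4.708

4.71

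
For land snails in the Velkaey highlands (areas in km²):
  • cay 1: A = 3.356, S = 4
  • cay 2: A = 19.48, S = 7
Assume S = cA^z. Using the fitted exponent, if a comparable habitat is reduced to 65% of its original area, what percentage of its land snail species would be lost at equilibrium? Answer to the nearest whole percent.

z = ln(7/4) / ln(19.48/3.356) = 0.5596 / 1.7586 = 0.3182
S_new/S_old = (A_new/A_old)^z = 0.65^0.3182 = exp(0.3182 × -0.4308) = 0.8719
Fraction lost = 1 − 0.8719 = 0.1281

13%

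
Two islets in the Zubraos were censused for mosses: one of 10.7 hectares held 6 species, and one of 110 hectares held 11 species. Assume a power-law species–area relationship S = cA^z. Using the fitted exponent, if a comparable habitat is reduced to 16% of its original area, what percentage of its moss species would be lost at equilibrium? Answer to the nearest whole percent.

38%

z = ln(11/6) / ln(110/10.7) = 0.6061 / 2.3302 = 0.2601
S_new/S_old = (A_new/A_old)^z = 0.16^0.2601 = exp(0.2601 × -1.8326) = 0.6208
Fraction lost = 1 − 0.6208 = 0.3792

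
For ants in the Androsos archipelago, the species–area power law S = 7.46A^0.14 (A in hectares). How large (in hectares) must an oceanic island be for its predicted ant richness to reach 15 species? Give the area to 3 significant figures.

147 hectares

15 = 7.46 × A^0.14  ⇒  A^0.14 = 15/7.46 = 2.011
ln A = ln(2.011) / 0.14 = 0.6985 / 0.14 = 4.9892
A = e^4.9892 ≈ 146.8 hectares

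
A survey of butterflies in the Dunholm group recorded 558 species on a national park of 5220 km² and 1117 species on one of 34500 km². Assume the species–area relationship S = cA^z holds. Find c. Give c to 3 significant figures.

z = ln(S₂/S₁) / ln(A₂/A₁) = ln(1117/558) / ln(34500/5220) = 0.6940 / 1.8885 = 0.3675
c = S₁ / A₁^z = 558 / 5220^0.3675 = 558 / 23.24 = 24.01

24.0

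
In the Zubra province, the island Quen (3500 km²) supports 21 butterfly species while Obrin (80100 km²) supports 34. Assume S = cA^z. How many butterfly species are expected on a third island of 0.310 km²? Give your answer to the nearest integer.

z = ln(34/21) / ln(80100/3500) = 0.4818 / 3.1305 = 0.1539
c = 21 / 3500^0.1539 = 21 / 3.511 = 5.98
S₃ = 5.98 × 0.31^0.1539 = 5.98 × 0.835 ≈ 4.994

5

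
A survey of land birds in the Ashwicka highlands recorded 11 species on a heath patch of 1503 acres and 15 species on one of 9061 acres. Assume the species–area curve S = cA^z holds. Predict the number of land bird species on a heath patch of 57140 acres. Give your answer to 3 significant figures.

20.6

z = ln(15/11) / ln(9061/1503) = 0.3102 / 1.7965 = 0.1726
c = 11 / 1503^0.1726 = 11 / 3.536 = 3.111
S₃ = 3.111 × 57140^0.1726 = 3.111 × 6.626 ≈ 20.61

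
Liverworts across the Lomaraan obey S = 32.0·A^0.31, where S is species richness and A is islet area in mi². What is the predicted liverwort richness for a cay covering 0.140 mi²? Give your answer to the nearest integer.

S = 32 × 0.14^0.31
ln S = ln 32 + 0.31 × ln 0.14 = 3.4657 + 0.31 × -1.9661 = 2.8562
S = e^2.8562 ≈ 17.4

17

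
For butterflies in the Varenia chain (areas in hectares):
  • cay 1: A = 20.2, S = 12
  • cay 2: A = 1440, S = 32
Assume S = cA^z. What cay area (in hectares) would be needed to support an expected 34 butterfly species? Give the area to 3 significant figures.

1870 hectares

z = ln(32/12) / ln(1440/20.2) = 0.9808 / 4.2667 = 0.2299
c = 12 / 20.2^0.2299 = 12 / 1.996 = 6.013
A = (34/6.013)^(1/0.2299) ⇒ ln A = ln(5.654)/0.2299 = 7.5361
A = e^7.5361 ≈ 1875 hectares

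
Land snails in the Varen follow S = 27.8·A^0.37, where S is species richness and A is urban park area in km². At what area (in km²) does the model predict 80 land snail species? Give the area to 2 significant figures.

17 km²

80 = 27.8 × A^0.37  ⇒  A^0.37 = 80/27.8 = 2.878
ln A = ln(2.878) / 0.37 = 1.0570 / 0.37 = 2.8567
A = e^2.8567 ≈ 17.4 km²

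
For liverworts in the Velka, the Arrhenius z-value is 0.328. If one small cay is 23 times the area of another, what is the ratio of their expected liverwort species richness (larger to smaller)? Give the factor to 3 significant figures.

2.80

S₂/S₁ = (A₂/A₁)^z = 23^0.328
ln(S₂/S₁) = 0.328 × ln 23 = 0.328 × 3.1355 = 1.0284
S₂/S₁ = e^1.0284 ≈ 2.797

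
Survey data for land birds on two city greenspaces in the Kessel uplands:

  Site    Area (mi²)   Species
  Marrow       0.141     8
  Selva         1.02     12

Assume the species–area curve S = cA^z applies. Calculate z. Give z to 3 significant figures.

Taking logs: ln S = ln c + z ln A, so z = (ln S₂ − ln S₁)/(ln A₂ − ln A₁).
z = ln(12/8) / ln(1.02/0.141) = ln(1.5) / ln(7.234) = 0.4055 / 1.9788 = 0.2049

0.205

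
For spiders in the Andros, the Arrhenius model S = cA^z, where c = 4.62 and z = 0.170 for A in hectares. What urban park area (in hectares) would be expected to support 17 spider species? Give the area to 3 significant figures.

2130 hectares

17 = 4.62 × A^0.17  ⇒  A^0.17 = 17/4.62 = 3.68
ln A = ln(3.68) / 0.17 = 1.3028 / 0.17 = 7.6636
A = e^7.6636 ≈ 2129 hectares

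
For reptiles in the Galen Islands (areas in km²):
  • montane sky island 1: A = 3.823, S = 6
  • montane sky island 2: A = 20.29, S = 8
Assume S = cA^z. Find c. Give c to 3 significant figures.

4.76

z = ln(S₂/S₁) / ln(A₂/A₁) = ln(8/6) / ln(20.29/3.823) = 0.2877 / 1.6691 = 0.1724
c = S₁ / A₁^z = 6 / 3.823^0.1724 = 6 / 1.26 = 4.762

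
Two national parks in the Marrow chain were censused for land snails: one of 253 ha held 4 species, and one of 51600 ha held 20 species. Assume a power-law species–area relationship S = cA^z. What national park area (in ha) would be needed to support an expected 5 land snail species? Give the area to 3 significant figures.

529 ha

z = ln(20/4) / ln(51600/253) = 1.6094 / 5.3179 = 0.3026
c = 4 / 253^0.3026 = 4 / 5.337 = 0.7495
A = (5/0.7495)^(1/0.3026) ⇒ ln A = ln(6.671)/0.3026 = 6.2707
A = e^6.2707 ≈ 528.8 ha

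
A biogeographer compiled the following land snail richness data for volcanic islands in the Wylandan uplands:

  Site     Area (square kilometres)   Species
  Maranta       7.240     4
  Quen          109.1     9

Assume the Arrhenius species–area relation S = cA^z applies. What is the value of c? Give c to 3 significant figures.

z = ln(S₂/S₁) / ln(A₂/A₁) = ln(9/4) / ln(109.1/7.24) = 0.8109 / 2.7126 = 0.2989
c = S₁ / A₁^z = 4 / 7.24^0.2989 = 4 / 1.807 = 2.213

2.21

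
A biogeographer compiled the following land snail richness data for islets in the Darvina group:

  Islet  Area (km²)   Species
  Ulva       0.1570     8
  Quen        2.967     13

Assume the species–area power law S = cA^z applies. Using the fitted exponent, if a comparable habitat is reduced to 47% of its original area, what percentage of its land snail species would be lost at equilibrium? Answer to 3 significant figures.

z = ln(13/8) / ln(2.967/0.157) = 0.4855 / 2.9391 = 0.1652
S_new/S_old = (A_new/A_old)^z = 0.47^0.1652 = exp(0.1652 × -0.7550) = 0.8827
Fraction lost = 1 − 0.8827 = 0.1173

11.7%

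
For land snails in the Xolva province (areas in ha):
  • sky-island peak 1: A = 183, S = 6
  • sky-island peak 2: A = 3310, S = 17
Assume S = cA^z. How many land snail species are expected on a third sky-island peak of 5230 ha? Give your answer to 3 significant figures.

20.0

z = ln(17/6) / ln(3310/183) = 1.0415 / 2.8952 = 0.3597
c = 6 / 183^0.3597 = 6 / 6.514 = 0.9211
S₃ = 0.9211 × 5230^0.3597 = 0.9211 × 21.76 ≈ 20.04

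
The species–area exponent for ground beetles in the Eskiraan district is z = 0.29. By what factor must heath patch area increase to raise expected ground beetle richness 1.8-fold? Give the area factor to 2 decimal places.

7.59

(A₂/A₁)^0.29 = 1.8, so A₂/A₁ = 1.8^(1/0.29) = 1.8^3.448
ln(A₂/A₁) = ln 1.8 / 0.29 = 0.5878 / 0.29 = 2.0269
A₂/A₁ = e^2.0269 ≈ 7.59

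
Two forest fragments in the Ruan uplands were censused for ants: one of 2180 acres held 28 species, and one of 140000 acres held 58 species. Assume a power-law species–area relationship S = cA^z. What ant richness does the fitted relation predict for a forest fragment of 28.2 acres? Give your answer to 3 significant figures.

z = ln(58/28) / ln(140000/2180) = 0.7282 / 4.1623 = 0.1750
c = 28 / 2180^0.1750 = 28 / 3.838 = 7.296
S₃ = 7.296 × 28.2^0.1750 = 7.296 × 1.794 ≈ 13.09

13.1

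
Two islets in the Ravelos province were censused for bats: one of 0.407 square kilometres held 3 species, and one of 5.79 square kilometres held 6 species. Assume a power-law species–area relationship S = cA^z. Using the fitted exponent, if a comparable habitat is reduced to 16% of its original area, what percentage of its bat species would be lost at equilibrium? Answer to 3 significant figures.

38.0%

z = ln(6/3) / ln(5.79/0.407) = 0.6931 / 2.6551 = 0.2611
S_new/S_old = (A_new/A_old)^z = 0.16^0.2611 = exp(0.2611 × -1.8326) = 0.6198
Fraction lost = 1 − 0.6198 = 0.3802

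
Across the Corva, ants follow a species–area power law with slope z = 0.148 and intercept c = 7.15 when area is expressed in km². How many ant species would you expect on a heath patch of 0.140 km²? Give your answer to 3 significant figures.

S = 7.15 × 0.14^0.148
ln S = ln 7.15 + 0.148 × ln 0.14 = 1.9671 + 0.148 × -1.9661 = 1.6761
S = e^1.6761 ≈ 5.345

5.34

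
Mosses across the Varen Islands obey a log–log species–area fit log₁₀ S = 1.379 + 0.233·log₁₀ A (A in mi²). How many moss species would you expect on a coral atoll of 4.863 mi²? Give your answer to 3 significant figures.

34.6

S = 23.93 × 4.863^0.233 = 23.93 × 1.446 ≈ 34.6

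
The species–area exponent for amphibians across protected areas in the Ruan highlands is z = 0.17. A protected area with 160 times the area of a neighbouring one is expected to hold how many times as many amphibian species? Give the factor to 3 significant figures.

2.37

S₂/S₁ = (A₂/A₁)^z = 160^0.17
ln(S₂/S₁) = 0.17 × ln 160 = 0.17 × 5.0752 = 0.8628
S₂/S₁ = e^0.8628 ≈ 2.37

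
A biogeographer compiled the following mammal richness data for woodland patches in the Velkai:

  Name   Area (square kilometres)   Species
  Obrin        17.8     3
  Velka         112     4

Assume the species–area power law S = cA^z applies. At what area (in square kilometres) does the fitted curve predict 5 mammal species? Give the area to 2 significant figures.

470 square kilometres

z = ln(4/3) / ln(112/17.8) = 0.2877 / 1.8393 = 0.1564
c = 3 / 17.8^0.1564 = 3 / 1.569 = 1.912
A = (5/1.912)^(1/0.1564) ⇒ ln A = ln(2.615)/0.1564 = 6.1452
A = e^6.1452 ≈ 466.5 square kilometres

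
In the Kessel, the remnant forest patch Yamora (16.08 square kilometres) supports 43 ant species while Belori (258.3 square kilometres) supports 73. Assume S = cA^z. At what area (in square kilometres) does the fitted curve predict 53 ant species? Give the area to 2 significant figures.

48 square kilometres

z = ln(73/43) / ln(258.3/16.08) = 0.5293 / 2.7765 = 0.1906
c = 43 / 16.08^0.1906 = 43 / 1.698 = 25.32
A = (53/25.32)^(1/0.1906) ⇒ ln A = ln(2.093)/0.1906 = 3.8745
A = e^3.8745 ≈ 48.16 square kilometres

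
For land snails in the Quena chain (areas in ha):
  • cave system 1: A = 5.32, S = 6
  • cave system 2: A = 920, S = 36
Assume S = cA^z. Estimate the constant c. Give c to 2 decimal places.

3.36

z = ln(S₂/S₁) / ln(A₂/A₁) = ln(36/6) / ln(920/5.32) = 1.7918 / 5.1529 = 0.3477
c = S₁ / A₁^z = 6 / 5.32^0.3477 = 6 / 1.788 = 3.355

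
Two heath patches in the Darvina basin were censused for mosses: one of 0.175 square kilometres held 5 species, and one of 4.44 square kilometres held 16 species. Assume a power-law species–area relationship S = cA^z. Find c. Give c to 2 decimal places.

9.36

z = ln(S₂/S₁) / ln(A₂/A₁) = ln(16/5) / ln(4.44/0.175) = 1.1632 / 3.2336 = 0.3597
c = S₁ / A₁^z = 5 / 0.175^0.3597 = 5 / 0.5342 = 9.36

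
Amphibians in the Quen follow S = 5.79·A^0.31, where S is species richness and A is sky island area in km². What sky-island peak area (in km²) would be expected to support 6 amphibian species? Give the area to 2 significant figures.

6 = 5.79 × A^0.31  ⇒  A^0.31 = 6/5.79 = 1.036
ln A = ln(1.036) / 0.31 = 0.0356 / 0.31 = 0.1149
A = e^0.1149 ≈ 1.122 km²

1.1 km²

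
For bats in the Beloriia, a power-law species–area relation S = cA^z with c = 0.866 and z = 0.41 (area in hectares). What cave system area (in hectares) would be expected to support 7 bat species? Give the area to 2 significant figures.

7 = 0.866 × A^0.41  ⇒  A^0.41 = 7/0.866 = 8.083
ln A = ln(8.083) / 0.41 = 2.0898 / 0.41 = 5.0970
A = e^5.0970 ≈ 163.5 hectares

160 hectares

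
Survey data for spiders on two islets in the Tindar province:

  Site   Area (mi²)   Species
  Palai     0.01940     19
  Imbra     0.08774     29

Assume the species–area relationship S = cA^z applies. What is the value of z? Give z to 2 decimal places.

0.28

Taking logs: ln S = ln c + z ln A, so z = (ln S₂ − ln S₁)/(ln A₂ − ln A₁).
z = ln(29/19) / ln(0.08774/0.0194) = ln(1.526) / ln(4.523) = 0.4229 / 1.5091 = 0.2802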